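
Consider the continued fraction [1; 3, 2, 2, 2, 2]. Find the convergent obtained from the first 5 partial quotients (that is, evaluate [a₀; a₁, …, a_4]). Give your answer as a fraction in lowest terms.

53/41

Build up convergents one term at a time:
a_0 = 1: 1/1
a_1 = 3: 4/3
a_2 = 2: 9/7
a_3 = 2: 22/17
a_4 = 2: 53/41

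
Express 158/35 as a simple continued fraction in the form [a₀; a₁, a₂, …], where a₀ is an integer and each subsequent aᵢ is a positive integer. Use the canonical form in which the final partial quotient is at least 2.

⌊158/35⌋ = 4, remainder 18
⌊35/18⌋ = 1, remainder 17
⌊18/17⌋ = 1, remainder 1
⌊17/1⌋ = 17, remainder 0

[4; 1, 1, 17]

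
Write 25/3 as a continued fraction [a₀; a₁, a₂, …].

[8; 3]

25 = 8·3 + 1, so a_0 = 8
3 = 3·1 + 0, so a_1 = 3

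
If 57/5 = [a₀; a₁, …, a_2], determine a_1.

Run the Euclidean algorithm, recording each quotient:
57 = 11·5 + 2, so a_0 = 11
5 = 2·2 + 1, so a_1 = 2

2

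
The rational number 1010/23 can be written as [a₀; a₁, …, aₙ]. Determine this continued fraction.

1010 = 43·23 + 21, so a_0 = 43
23 = 1·21 + 2, so a_1 = 1
21 = 10·2 + 1, so a_2 = 10
2 = 2·1 + 0, so a_3 = 2

[43; 1, 10, 2]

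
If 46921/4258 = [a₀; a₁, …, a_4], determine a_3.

3

Repeatedly divide and take the remainder:
⌊46921/4258⌋ = 11, remainder 83
⌊4258/83⌋ = 51, remainder 25
⌊83/25⌋ = 3, remainder 8
⌊25/8⌋ = 3, remainder 1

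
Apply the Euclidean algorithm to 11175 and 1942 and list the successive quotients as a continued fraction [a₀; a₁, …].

[5; 1, 3, 14, 34]

Repeatedly divide and take the remainder:
11175 = 5·1942 + 1465, so a_0 = 5
1942 = 1·1465 + 477, so a_1 = 1
1465 = 3·477 + 34, so a_2 = 3
477 = 14·34 + 1, so a_3 = 14
34 = 34·1 + 0, so a_4 = 34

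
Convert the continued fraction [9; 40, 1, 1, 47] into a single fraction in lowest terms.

a_0 = 9: 9/1
a_1 = 40: 361/40
a_2 = 1: 370/41
a_3 = 1: 731/81
a_4 = 47: 34727/3848

34727/3848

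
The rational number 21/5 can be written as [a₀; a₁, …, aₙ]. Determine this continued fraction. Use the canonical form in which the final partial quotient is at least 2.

[4; 5]

Repeatedly divide and take the remainder:
⌊21/5⌋ = 4, remainder 1
⌊5/1⌋ = 5, remainder 0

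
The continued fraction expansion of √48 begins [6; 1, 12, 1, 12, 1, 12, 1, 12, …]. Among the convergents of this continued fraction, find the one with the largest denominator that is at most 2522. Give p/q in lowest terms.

List convergents until the denominator exceeds the bound:
a_0 = 6: 6/1  (≤ bound)
a_1 = 1: 7/1  (≤ bound)
a_2 = 12: 90/13  (≤ bound)
a_3 = 1: 97/14  (≤ bound)
a_4 = 12: 1254/181  (≤ bound)
a_5 = 1: 1351/195  (≤ bound)
a_6 = 12: 17466/2521  (≤ bound)
a_7 = 1: 18817/2716  (> 2522, stop)

17466/2521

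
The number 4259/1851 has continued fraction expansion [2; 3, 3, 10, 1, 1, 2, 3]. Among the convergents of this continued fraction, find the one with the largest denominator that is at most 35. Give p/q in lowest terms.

23/10

List convergents until the denominator exceeds the bound:
a_0 = 2: 2/1  (≤ bound)
a_1 = 3: 7/3  (≤ bound)
a_2 = 3: 23/10  (≤ bound)
a_3 = 10: 237/103  (> 35, stop)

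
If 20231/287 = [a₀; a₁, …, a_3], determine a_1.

⌊20231/287⌋ = 70, remainder 141
⌊287/141⌋ = 2, remainder 5

2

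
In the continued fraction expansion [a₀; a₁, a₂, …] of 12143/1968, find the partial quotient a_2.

1

12143 ÷ 1968 → quotient 6, remainder 335
1968 ÷ 335 → quotient 5, remainder 293
335 ÷ 293 → quotient 1, remainder 42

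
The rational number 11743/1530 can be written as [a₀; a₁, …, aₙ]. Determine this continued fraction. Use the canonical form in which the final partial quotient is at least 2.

[7; 1, 2, 12, 1, 2, 1, 9]

⌊11743/1530⌋ = 7, remainder 1033
⌊1530/1033⌋ = 1, remainder 497
⌊1033/497⌋ = 2, remainder 39
⌊497/39⌋ = 12, remainder 29
⌊39/29⌋ = 1, remainder 10
⌊29/10⌋ = 2, remainder 9
⌊10/9⌋ = 1, remainder 1
⌊9/1⌋ = 9, remainder 0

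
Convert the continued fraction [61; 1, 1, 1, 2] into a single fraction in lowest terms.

493/8

Starting at the tail and folding back:
Start with 2.
1 + 1/(2/1) = 1 + 1/2 = 3/2
1 + 1/(3/2) = 1 + 2/3 = 5/3
1 + 1/(5/3) = 1 + 3/5 = 8/5
61 + 1/(8/5) = 61 + 5/8 = 493/8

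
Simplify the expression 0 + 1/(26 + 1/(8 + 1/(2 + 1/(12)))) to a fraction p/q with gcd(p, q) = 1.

Start with 12.
2 + 1/(12/1) = 2 + 1/12 = 25/12
8 + 1/(25/12) = 8 + 12/25 = 212/25
26 + 1/(212/25) = 26 + 25/212 = 5537/212
0 + 1/(5537/212) = 0 + 212/5537 = 212/5537

212/5537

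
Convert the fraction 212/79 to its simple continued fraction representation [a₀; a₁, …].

212 ÷ 79 → quotient 2, remainder 54
79 ÷ 54 → quotient 1, remainder 25
54 ÷ 25 → quotient 2, remainder 4
25 ÷ 4 → quotient 6, remainder 1
4 ÷ 1 → quotient 4, remainder 0

[2; 1, 2, 6, 4]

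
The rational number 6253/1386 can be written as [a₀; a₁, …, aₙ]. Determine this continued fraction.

Apply division with remainder until the remainder is 0:
6253 = 4·1386 + 709, so a_0 = 4
1386 = 1·709 + 677, so a_1 = 1
709 = 1·677 + 32, so a_2 = 1
677 = 21·32 + 5, so a_3 = 21
32 = 6·5 + 2, so a_4 = 6
5 = 2·2 + 1, so a_5 = 2
2 = 2·1 + 0, so a_6 = 2

[4; 1, 1, 21, 6, 2, 2]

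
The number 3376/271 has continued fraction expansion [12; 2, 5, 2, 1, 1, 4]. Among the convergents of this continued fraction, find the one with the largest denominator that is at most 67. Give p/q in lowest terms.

735/59

a_0 = 12: 12/1  (≤ bound)
a_1 = 2: 25/2  (≤ bound)
a_2 = 5: 137/11  (≤ bound)
a_3 = 2: 299/24  (≤ bound)
a_4 = 1: 436/35  (≤ bound)
a_5 = 1: 735/59  (≤ bound)
a_6 = 4: 3376/271  (> 67, stop)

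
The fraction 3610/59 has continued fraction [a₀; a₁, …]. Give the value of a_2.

2

3610 = 61·59 + 11, so a_0 = 61
59 = 5·11 + 4, so a_1 = 5
11 = 2·4 + 3, so a_2 = 2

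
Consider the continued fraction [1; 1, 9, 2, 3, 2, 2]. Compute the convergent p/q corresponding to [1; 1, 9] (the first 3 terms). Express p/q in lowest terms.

19/10

Compute successive convergents:
a_0 = 1: 1/1
a_1 = 1: 2/1
a_2 = 9: 19/10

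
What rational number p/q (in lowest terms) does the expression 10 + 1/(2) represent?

Use the convergent recurrence hₖ = aₖ·hₖ₋₁ + hₖ₋₂ (and likewise for the denominators kₖ):
a_0 = 10: 10/1
a_1 = 2: 21/2

21/2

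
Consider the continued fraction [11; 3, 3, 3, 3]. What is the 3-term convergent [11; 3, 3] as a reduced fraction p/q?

Start with 3.
3 + 1/(3/1) = 3 + 1/3 = 10/3
11 + 1/(10/3) = 11 + 3/10 = 113/10

113/10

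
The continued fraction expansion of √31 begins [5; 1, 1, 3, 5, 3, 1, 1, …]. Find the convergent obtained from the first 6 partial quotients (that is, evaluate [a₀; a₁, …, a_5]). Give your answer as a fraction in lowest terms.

657/118

Starting at the tail and folding back:
Start with 3.
5 + 1/(3/1) = 5 + 1/3 = 16/3
3 + 1/(16/3) = 3 + 3/16 = 51/16
1 + 1/(51/16) = 1 + 16/51 = 67/51
1 + 1/(67/51) = 1 + 51/67 = 118/67
5 + 1/(118/67) = 5 + 67/118 = 657/118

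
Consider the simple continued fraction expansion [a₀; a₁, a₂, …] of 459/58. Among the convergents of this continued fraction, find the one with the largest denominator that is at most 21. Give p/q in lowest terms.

a_0 = 7: 7/1  (≤ bound)
a_1 = 1: 8/1  (≤ bound)
a_2 = 10: 87/11  (≤ bound)
a_3 = 1: 95/12  (≤ bound)
a_4 = 1: 182/23  (> 21, stop)

95/12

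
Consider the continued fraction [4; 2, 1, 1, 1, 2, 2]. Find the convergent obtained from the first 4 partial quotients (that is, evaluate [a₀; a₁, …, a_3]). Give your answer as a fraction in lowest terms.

Start with 1.
1 + 1/(1/1) = 1 + 1/1 = 2/1
2 + 1/(2/1) = 2 + 1/2 = 5/2
4 + 1/(5/2) = 4 + 2/5 = 22/5

22/5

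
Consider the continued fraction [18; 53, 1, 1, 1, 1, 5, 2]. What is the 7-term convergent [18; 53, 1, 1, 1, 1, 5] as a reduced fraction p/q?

27046/1501

Build up convergents one term at a time:
a_0 = 18: 18/1
a_1 = 53: 955/53
a_2 = 1: 973/54
a_3 = 1: 1928/107
a_4 = 1: 2901/161
a_5 = 1: 4829/268
a_6 = 5: 27046/1501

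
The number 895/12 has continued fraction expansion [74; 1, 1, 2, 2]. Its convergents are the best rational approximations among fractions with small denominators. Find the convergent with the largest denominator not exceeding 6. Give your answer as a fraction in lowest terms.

373/5

List convergents until the denominator exceeds the bound:
a_0 = 74: 74/1  (≤ bound)
a_1 = 1: 75/1  (≤ bound)
a_2 = 1: 149/2  (≤ bound)
a_3 = 2: 373/5  (≤ bound)
a_4 = 2: 895/12  (> 6, stop)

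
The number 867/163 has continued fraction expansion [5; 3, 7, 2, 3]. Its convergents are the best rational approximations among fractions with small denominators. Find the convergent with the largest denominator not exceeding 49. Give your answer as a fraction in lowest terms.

List convergents until the denominator exceeds the bound:
a_0 = 5: 5/1  (≤ bound)
a_1 = 3: 16/3  (≤ bound)
a_2 = 7: 117/22  (≤ bound)
a_3 = 2: 250/47  (≤ bound)
a_4 = 3: 867/163  (> 49, stop)

250/47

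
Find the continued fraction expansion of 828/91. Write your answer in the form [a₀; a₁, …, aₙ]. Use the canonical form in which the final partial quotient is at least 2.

Apply division with remainder until the remainder is 0:
828 ÷ 91 → quotient 9, remainder 9
91 ÷ 9 → quotient 10, remainder 1
9 ÷ 1 → quotient 9, remainder 0

[9; 10, 9]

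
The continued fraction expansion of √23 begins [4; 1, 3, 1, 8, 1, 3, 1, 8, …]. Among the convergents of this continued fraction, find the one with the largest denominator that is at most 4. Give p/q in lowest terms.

19/4

a_0 = 4: 4/1  (≤ bound)
a_1 = 1: 5/1  (≤ bound)
a_2 = 3: 19/4  (≤ bound)
a_3 = 1: 24/5  (> 4, stop)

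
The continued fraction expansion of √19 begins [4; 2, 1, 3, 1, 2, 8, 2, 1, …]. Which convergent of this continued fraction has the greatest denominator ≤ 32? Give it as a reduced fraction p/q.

a_0 = 4: 4/1  (≤ bound)
a_1 = 2: 9/2  (≤ bound)
a_2 = 1: 13/3  (≤ bound)
a_3 = 3: 48/11  (≤ bound)
a_4 = 1: 61/14  (≤ bound)
a_5 = 2: 170/39  (> 32, stop)

61/14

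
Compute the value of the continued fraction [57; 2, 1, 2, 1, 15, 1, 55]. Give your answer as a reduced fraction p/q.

Start with 55.
1 + 1/(55/1) = 1 + 1/55 = 56/55
15 + 1/(56/55) = 15 + 55/56 = 895/56
1 + 1/(895/56) = 1 + 56/895 = 951/895
2 + 1/(951/895) = 2 + 895/951 = 2797/951
1 + 1/(2797/951) = 1 + 951/2797 = 3748/2797
2 + 1/(3748/2797) = 2 + 2797/3748 = 10293/3748
57 + 1/(10293/3748) = 57 + 3748/10293 = 590449/10293

590449/10293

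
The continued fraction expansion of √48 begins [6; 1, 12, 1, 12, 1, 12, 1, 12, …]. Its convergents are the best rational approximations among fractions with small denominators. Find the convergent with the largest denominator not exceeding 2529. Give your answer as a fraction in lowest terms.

17466/2521

a_0 = 6: 6/1  (≤ bound)
a_1 = 1: 7/1  (≤ bound)
a_2 = 12: 90/13  (≤ bound)
a_3 = 1: 97/14  (≤ bound)
a_4 = 12: 1254/181  (≤ bound)
a_5 = 1: 1351/195  (≤ bound)
a_6 = 12: 17466/2521  (≤ bound)
a_7 = 1: 18817/2716  (> 2529, stop)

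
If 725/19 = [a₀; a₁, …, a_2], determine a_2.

Apply division with remainder until the remainder is 0:
725 = 38·19 + 3, so a_0 = 38
19 = 6·3 + 1, so a_1 = 6
3 = 3·1 + 0, so a_2 = 3

3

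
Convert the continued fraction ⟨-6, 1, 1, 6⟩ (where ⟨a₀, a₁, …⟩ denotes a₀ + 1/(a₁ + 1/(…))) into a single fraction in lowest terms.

Compute successive convergents:
a_0 = -6: -6/1
a_1 = 1: -5/1
a_2 = 1: -11/2
a_3 = 6: -71/13

-71/13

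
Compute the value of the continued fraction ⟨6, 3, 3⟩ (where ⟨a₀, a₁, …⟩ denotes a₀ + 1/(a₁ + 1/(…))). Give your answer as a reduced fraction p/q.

Starting at the tail and folding back:
Start with 3.
3 + 1/(3/1) = 3 + 1/3 = 10/3
6 + 1/(10/3) = 6 + 3/10 = 63/10

63/10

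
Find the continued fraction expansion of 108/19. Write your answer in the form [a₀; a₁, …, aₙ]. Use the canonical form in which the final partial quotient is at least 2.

[5; 1, 2, 6]

⌊108/19⌋ = 5, remainder 13
⌊19/13⌋ = 1, remainder 6
⌊13/6⌋ = 2, remainder 1
⌊6/1⌋ = 6, remainder 0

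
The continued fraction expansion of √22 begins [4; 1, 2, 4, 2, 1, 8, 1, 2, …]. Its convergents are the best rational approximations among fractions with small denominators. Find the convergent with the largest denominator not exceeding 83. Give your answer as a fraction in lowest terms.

List convergents until the denominator exceeds the bound:
a_0 = 4: 4/1  (≤ bound)
a_1 = 1: 5/1  (≤ bound)
a_2 = 2: 14/3  (≤ bound)
a_3 = 4: 61/13  (≤ bound)
a_4 = 2: 136/29  (≤ bound)
a_5 = 1: 197/42  (≤ bound)
a_6 = 8: 1712/365  (> 83, stop)

197/42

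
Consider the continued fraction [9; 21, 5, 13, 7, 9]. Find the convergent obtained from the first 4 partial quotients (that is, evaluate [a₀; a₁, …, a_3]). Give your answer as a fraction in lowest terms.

12657/1399

Start with 13.
5 + 1/(13/1) = 5 + 1/13 = 66/13
21 + 1/(66/13) = 21 + 13/66 = 1399/66
9 + 1/(1399/66) = 9 + 66/1399 = 12657/1399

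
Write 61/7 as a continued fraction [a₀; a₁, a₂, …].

Repeatedly divide and take the remainder:
61 ÷ 7 → quotient 8, remainder 5
7 ÷ 5 → quotient 1, remainder 2
5 ÷ 2 → quotient 2, remainder 1
2 ÷ 1 → quotient 2, remainder 0

[8; 1, 2, 2]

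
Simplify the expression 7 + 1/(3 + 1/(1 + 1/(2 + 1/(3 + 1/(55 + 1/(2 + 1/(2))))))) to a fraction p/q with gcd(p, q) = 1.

Starting at the tail and folding back:
Start with 2.
2 + 1/(2/1) = 2 + 1/2 = 5/2
55 + 1/(5/2) = 55 + 2/5 = 277/5
3 + 1/(277/5) = 3 + 5/277 = 836/277
2 + 1/(836/277) = 2 + 277/836 = 1949/836
1 + 1/(1949/836) = 1 + 836/1949 = 2785/1949
3 + 1/(2785/1949) = 3 + 1949/2785 = 10304/2785
7 + 1/(10304/2785) = 7 + 2785/10304 = 74913/10304

74913/10304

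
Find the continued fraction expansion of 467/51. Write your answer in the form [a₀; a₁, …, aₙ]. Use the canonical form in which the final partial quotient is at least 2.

[9; 6, 2, 1, 2]

⌊467/51⌋ = 9, remainder 8
⌊51/8⌋ = 6, remainder 3
⌊8/3⌋ = 2, remainder 2
⌊3/2⌋ = 1, remainder 1
⌊2/1⌋ = 2, remainder 0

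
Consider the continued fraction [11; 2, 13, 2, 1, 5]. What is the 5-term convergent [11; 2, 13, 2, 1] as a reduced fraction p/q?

953/83

Starting at the tail and folding back:
Start with 1.
2 + 1/(1/1) = 2 + 1/1 = 3/1
13 + 1/(3/1) = 13 + 1/3 = 40/3
2 + 1/(40/3) = 2 + 3/40 = 83/40
11 + 1/(83/40) = 11 + 40/83 = 953/83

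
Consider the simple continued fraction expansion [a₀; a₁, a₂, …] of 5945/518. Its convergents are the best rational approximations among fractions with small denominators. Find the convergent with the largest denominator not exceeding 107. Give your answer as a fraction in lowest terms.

746/65

List convergents until the denominator exceeds the bound:
a_0 = 11: 11/1  (≤ bound)
a_1 = 2: 23/2  (≤ bound)
a_2 = 10: 241/21  (≤ bound)
a_3 = 3: 746/65  (≤ bound)
a_4 = 2: 1733/151  (> 107, stop)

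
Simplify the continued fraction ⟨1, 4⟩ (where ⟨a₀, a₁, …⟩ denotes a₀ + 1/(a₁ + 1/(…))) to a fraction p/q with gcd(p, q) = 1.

Start with 4.
1 + 1/(4/1) = 1 + 1/4 = 5/4

5/4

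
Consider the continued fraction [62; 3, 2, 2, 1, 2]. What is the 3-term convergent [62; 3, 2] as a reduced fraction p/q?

436/7

Work from the innermost term outward:
Start with 2.
3 + 1/(2/1) = 3 + 1/2 = 7/2
62 + 1/(7/2) = 62 + 2/7 = 436/7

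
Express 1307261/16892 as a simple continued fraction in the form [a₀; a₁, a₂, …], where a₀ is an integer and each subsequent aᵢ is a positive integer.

[77; 2, 1, 1, 3, 6, 3, 47]

⌊1307261/16892⌋ = 77, remainder 6577
⌊16892/6577⌋ = 2, remainder 3738
⌊6577/3738⌋ = 1, remainder 2839
⌊3738/2839⌋ = 1, remainder 899
⌊2839/899⌋ = 3, remainder 142
⌊899/142⌋ = 6, remainder 47
⌊142/47⌋ = 3, remainder 1
⌊47/1⌋ = 47, remainder 0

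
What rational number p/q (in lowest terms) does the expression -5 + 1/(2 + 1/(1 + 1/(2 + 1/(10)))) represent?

Build up convergents one term at a time:
a_0 = -5: -5/1
a_1 = 2: -9/2
a_2 = 1: -14/3
a_3 = 2: -37/8
a_4 = 10: -384/83

-384/83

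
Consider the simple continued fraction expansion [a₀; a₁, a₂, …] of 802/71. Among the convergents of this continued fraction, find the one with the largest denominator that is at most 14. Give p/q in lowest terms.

113/10

List convergents until the denominator exceeds the bound:
a_0 = 11: 11/1  (≤ bound)
a_1 = 3: 34/3  (≤ bound)
a_2 = 2: 79/7  (≤ bound)
a_3 = 1: 113/10  (≤ bound)
a_4 = 1: 192/17  (> 14, stop)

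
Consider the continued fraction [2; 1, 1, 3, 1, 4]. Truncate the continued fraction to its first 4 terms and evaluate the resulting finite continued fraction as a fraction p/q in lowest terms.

Start with 3.
1 + 1/(3/1) = 1 + 1/3 = 4/3
1 + 1/(4/3) = 1 + 3/4 = 7/4
2 + 1/(7/4) = 2 + 4/7 = 18/7

18/7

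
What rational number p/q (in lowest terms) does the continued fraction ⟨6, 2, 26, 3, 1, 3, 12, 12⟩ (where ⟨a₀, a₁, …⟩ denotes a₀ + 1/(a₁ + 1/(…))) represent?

a_0 = 6: 6/1
a_1 = 2: 13/2
a_2 = 26: 344/53
a_3 = 3: 1045/161
a_4 = 1: 1389/214
a_5 = 3: 5212/803
a_6 = 12: 63933/9850
a_7 = 12: 772408/119003

772408/119003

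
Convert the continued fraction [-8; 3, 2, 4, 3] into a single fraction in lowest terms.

Start with 3.
4 + 1/(3/1) = 4 + 1/3 = 13/3
2 + 1/(13/3) = 2 + 3/13 = 29/13
3 + 1/(29/13) = 3 + 13/29 = 100/29
-8 + 1/(100/29) = -8 + 29/100 = -771/100

-771/100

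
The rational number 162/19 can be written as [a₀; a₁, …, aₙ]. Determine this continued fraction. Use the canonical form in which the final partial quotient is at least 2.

[8; 1, 1, 9]

Apply division with remainder until the remainder is 0:
⌊162/19⌋ = 8, remainder 10
⌊19/10⌋ = 1, remainder 9
⌊10/9⌋ = 1, remainder 1
⌊9/1⌋ = 9, remainder 0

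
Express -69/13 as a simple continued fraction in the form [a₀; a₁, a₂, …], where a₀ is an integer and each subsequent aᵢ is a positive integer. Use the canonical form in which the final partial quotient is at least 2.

Run the Euclidean algorithm, recording each quotient:
⌊-69/13⌋ = -6, remainder 9
⌊13/9⌋ = 1, remainder 4
⌊9/4⌋ = 2, remainder 1
⌊4/1⌋ = 4, remainder 0

[-6; 1, 2, 4]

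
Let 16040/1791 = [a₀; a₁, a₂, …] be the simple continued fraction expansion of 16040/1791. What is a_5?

Repeatedly divide and take the remainder:
16040 ÷ 1791 → quotient 8, remainder 1712
1791 ÷ 1712 → quotient 1, remainder 79
1712 ÷ 79 → quotient 21, remainder 53
79 ÷ 53 → quotient 1, remainder 26
53 ÷ 26 → quotient 2, remainder 1
26 ÷ 1 → quotient 26, remainder 0

26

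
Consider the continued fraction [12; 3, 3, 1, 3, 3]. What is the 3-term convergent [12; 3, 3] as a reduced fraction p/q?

123/10

a_0 = 12: 12/1
a_1 = 3: 37/3
a_2 = 3: 123/10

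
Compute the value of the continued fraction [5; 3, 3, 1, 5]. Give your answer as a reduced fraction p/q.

398/75

Work from the innermost term outward:
Start with 5.
1 + 1/(5/1) = 1 + 1/5 = 6/5
3 + 1/(6/5) = 3 + 5/6 = 23/6
3 + 1/(23/6) = 3 + 6/23 = 75/23
5 + 1/(75/23) = 5 + 23/75 = 398/75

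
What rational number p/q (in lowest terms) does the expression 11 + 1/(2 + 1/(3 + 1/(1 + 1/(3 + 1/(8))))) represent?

Compute successive convergents:
a_0 = 11: 11/1
a_1 = 2: 23/2
a_2 = 3: 80/7
a_3 = 1: 103/9
a_4 = 3: 389/34
a_5 = 8: 3215/281

3215/281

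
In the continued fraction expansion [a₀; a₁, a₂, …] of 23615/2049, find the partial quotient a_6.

5

23615 ÷ 2049 → quotient 11, remainder 1076
2049 ÷ 1076 → quotient 1, remainder 973
1076 ÷ 973 → quotient 1, remainder 103
973 ÷ 103 → quotient 9, remainder 46
103 ÷ 46 → quotient 2, remainder 11
46 ÷ 11 → quotient 4, remainder 2
11 ÷ 2 → quotient 5, remainder 1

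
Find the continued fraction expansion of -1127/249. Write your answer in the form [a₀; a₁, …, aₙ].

Apply division with remainder until the remainder is 0:
-1127 ÷ 249 → quotient -5, remainder 118
249 ÷ 118 → quotient 2, remainder 13
118 ÷ 13 → quotient 9, remainder 1
13 ÷ 1 → quotient 13, remainder 0

[-5; 2, 9, 13]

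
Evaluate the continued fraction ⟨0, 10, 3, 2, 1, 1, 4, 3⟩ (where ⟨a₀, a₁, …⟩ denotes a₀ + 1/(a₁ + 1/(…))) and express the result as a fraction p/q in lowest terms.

Compute successive convergents:
a_0 = 0: 0/1
a_1 = 10: 1/10
a_2 = 3: 3/31
a_3 = 2: 7/72
a_4 = 1: 10/103
a_5 = 1: 17/175
a_6 = 4: 78/803
a_7 = 3: 251/2584

251/2584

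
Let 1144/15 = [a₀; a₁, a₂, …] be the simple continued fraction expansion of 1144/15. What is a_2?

Run the Euclidean algorithm, recording each quotient:
1144 = 76·15 + 4, so a_0 = 76
15 = 3·4 + 3, so a_1 = 3
4 = 1·3 + 1, so a_2 = 1

1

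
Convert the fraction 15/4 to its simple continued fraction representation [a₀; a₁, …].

[3; 1, 3]

Run the Euclidean algorithm, recording each quotient:
15 ÷ 4 → quotient 3, remainder 3
4 ÷ 3 → quotient 1, remainder 1
3 ÷ 1 → quotient 3, remainder 0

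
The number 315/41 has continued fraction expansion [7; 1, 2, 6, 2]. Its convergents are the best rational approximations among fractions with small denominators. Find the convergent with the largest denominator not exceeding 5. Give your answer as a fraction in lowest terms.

23/3

List convergents until the denominator exceeds the bound:
a_0 = 7: 7/1  (≤ bound)
a_1 = 1: 8/1  (≤ bound)
a_2 = 2: 23/3  (≤ bound)
a_3 = 6: 146/19  (> 5, stop)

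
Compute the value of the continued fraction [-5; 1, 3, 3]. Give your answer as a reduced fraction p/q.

-55/13

Use the convergent recurrence hₖ = aₖ·hₖ₋₁ + hₖ₋₂ (and likewise for the denominators kₖ):
a_0 = -5: -5/1
a_1 = 1: -4/1
a_2 = 3: -17/4
a_3 = 3: -55/13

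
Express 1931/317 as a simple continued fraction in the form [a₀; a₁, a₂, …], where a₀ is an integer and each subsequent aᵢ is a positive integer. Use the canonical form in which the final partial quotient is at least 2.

[6; 10, 1, 13, 2]

⌊1931/317⌋ = 6, remainder 29
⌊317/29⌋ = 10, remainder 27
⌊29/27⌋ = 1, remainder 2
⌊27/2⌋ = 13, remainder 1
⌊2/1⌋ = 2, remainder 0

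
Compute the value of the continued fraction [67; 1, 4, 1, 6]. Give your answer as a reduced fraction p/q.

Build up convergents one term at a time:
a_0 = 67: 67/1
a_1 = 1: 68/1
a_2 = 4: 339/5
a_3 = 1: 407/6
a_4 = 6: 2781/41

2781/41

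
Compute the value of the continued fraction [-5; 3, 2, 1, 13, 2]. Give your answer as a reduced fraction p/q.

-1335/284

a_0 = -5: -5/1
a_1 = 3: -14/3
a_2 = 2: -33/7
a_3 = 1: -47/10
a_4 = 13: -644/137
a_5 = 2: -1335/284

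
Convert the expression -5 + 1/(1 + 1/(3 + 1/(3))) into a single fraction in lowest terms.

-55/13

Collapse the nested fraction from the inside out:
Start with 3.
3 + 1/(3/1) = 3 + 1/3 = 10/3
1 + 1/(10/3) = 1 + 3/10 = 13/10
-5 + 1/(13/10) = -5 + 10/13 = -55/13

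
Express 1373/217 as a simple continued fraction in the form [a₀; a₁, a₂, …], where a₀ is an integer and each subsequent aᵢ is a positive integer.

1373 ÷ 217 → quotient 6, remainder 71
217 ÷ 71 → quotient 3, remainder 4
71 ÷ 4 → quotient 17, remainder 3
4 ÷ 3 → quotient 1, remainder 1
3 ÷ 1 → quotient 3, remainder 0

[6; 3, 17, 1, 3]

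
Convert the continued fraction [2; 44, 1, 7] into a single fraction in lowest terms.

Start with 7.
1 + 1/(7/1) = 1 + 1/7 = 8/7
44 + 1/(8/7) = 44 + 7/8 = 359/8
2 + 1/(359/8) = 2 + 8/359 = 726/359

726/359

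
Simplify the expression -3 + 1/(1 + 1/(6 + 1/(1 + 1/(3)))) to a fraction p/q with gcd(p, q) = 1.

a_0 = -3: -3/1
a_1 = 1: -2/1
a_2 = 6: -15/7
a_3 = 1: -17/8
a_4 = 3: -66/31

-66/31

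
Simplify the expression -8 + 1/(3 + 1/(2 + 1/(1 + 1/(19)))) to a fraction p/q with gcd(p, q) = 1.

Build up convergents one term at a time:
a_0 = -8: -8/1
a_1 = 3: -23/3
a_2 = 2: -54/7
a_3 = 1: -77/10
a_4 = 19: -1517/197

-1517/197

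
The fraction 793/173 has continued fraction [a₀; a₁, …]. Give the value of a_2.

1

Run the Euclidean algorithm, recording each quotient:
793 ÷ 173 → quotient 4, remainder 101
173 ÷ 101 → quotient 1, remainder 72
101 ÷ 72 → quotient 1, remainder 29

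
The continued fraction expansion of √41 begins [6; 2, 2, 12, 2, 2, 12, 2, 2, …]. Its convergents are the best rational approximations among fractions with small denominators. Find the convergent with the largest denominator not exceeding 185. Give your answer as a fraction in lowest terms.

a_0 = 6: 6/1  (≤ bound)
a_1 = 2: 13/2  (≤ bound)
a_2 = 2: 32/5  (≤ bound)
a_3 = 12: 397/62  (≤ bound)
a_4 = 2: 826/129  (≤ bound)
a_5 = 2: 2049/320  (> 185, stop)

826/129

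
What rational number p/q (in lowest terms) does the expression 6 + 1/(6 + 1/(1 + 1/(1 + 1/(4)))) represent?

Build up convergents one term at a time:
a_0 = 6: 6/1
a_1 = 6: 37/6
a_2 = 1: 43/7
a_3 = 1: 80/13
a_4 = 4: 363/59

363/59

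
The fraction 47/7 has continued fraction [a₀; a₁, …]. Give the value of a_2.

⌊47/7⌋ = 6, remainder 5
⌊7/5⌋ = 1, remainder 2
⌊5/2⌋ = 2, remainder 1

2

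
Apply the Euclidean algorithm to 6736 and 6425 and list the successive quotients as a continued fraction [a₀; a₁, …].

[1; 20, 1, 1, 1, 14, 7]

Run the Euclidean algorithm, recording each quotient:
⌊6736/6425⌋ = 1, remainder 311
⌊6425/311⌋ = 20, remainder 205
⌊311/205⌋ = 1, remainder 106
⌊205/106⌋ = 1, remainder 99
⌊106/99⌋ = 1, remainder 7
⌊99/7⌋ = 14, remainder 1
⌊7/1⌋ = 7, remainder 0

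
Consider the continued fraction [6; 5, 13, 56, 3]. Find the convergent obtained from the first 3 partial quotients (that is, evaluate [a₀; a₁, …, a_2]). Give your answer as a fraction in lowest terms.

409/66

Use the convergent recurrence hₖ = aₖ·hₖ₋₁ + hₖ₋₂ (and likewise for the denominators kₖ):
a_0 = 6: 6/1
a_1 = 5: 31/5
a_2 = 13: 409/66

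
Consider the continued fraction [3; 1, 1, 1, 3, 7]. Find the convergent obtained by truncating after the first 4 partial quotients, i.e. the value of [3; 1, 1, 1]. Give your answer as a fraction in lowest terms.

Start with 1.
1 + 1/(1/1) = 1 + 1/1 = 2/1
1 + 1/(2/1) = 1 + 1/2 = 3/2
3 + 1/(3/2) = 3 + 2/3 = 11/3

11/3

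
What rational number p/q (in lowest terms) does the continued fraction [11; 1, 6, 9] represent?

759/64

Collapse the nested fraction from the inside out:
Start with 9.
6 + 1/(9/1) = 6 + 1/9 = 55/9
1 + 1/(55/9) = 1 + 9/55 = 64/55
11 + 1/(64/55) = 11 + 55/64 = 759/64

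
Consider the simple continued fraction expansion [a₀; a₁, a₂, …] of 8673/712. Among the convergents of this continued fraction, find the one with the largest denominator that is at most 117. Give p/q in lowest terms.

134/11

a_0 = 12: 12/1  (≤ bound)
a_1 = 5: 61/5  (≤ bound)
a_2 = 1: 73/6  (≤ bound)
a_3 = 1: 134/11  (≤ bound)
a_4 = 12: 1681/138  (> 117, stop)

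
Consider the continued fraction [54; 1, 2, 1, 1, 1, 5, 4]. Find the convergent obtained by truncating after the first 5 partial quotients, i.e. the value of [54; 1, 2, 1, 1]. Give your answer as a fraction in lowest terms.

Starting at the tail and folding back:
Start with 1.
1 + 1/(1/1) = 1 + 1/1 = 2/1
2 + 1/(2/1) = 2 + 1/2 = 5/2
1 + 1/(5/2) = 1 + 2/5 = 7/5
54 + 1/(7/5) = 54 + 5/7 = 383/7

383/7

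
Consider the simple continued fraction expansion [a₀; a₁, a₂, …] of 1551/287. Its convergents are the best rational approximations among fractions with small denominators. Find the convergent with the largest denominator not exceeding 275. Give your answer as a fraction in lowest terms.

254/47

List convergents until the denominator exceeds the bound:
a_0 = 5: 5/1  (≤ bound)
a_1 = 2: 11/2  (≤ bound)
a_2 = 2: 27/5  (≤ bound)
a_3 = 9: 254/47  (≤ bound)
a_4 = 6: 1551/287  (> 275, stop)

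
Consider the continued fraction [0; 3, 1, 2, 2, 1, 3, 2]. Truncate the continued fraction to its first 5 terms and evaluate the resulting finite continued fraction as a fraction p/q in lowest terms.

7/26

Use the convergent recurrence hₖ = aₖ·hₖ₋₁ + hₖ₋₂ (and likewise for the denominators kₖ):
a_0 = 0: 0/1
a_1 = 3: 1/3
a_2 = 1: 1/4
a_3 = 2: 3/11
a_4 = 2: 7/26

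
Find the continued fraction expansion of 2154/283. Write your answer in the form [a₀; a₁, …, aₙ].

⌊2154/283⌋ = 7, remainder 173
⌊283/173⌋ = 1, remainder 110
⌊173/110⌋ = 1, remainder 63
⌊110/63⌋ = 1, remainder 47
⌊63/47⌋ = 1, remainder 16
⌊47/16⌋ = 2, remainder 15
⌊16/15⌋ = 1, remainder 1
⌊15/1⌋ = 15, remainder 0

[7; 1, 1, 1, 1, 2, 1, 15]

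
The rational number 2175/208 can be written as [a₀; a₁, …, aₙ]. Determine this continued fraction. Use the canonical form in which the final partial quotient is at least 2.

[10; 2, 5, 3, 1, 1, 2]

⌊2175/208⌋ = 10, remainder 95
⌊208/95⌋ = 2, remainder 18
⌊95/18⌋ = 5, remainder 5
⌊18/5⌋ = 3, remainder 3
⌊5/3⌋ = 1, remainder 2
⌊3/2⌋ = 1, remainder 1
⌊2/1⌋ = 2, remainder 0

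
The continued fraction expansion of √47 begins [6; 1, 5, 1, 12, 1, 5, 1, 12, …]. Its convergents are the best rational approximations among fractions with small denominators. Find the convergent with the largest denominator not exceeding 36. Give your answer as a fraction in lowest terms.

a_0 = 6: 6/1  (≤ bound)
a_1 = 1: 7/1  (≤ bound)
a_2 = 5: 41/6  (≤ bound)
a_3 = 1: 48/7  (≤ bound)
a_4 = 12: 617/90  (> 36, stop)

48/7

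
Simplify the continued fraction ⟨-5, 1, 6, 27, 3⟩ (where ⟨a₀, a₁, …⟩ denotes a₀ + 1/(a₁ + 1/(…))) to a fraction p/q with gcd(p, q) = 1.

a_0 = -5: -5/1
a_1 = 1: -4/1
a_2 = 6: -29/7
a_3 = 27: -787/190
a_4 = 3: -2390/577

-2390/577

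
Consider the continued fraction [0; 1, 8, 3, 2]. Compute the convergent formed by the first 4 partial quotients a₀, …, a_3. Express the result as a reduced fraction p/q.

25/28

Build up convergents one term at a time:
a_0 = 0: 0/1
a_1 = 1: 1/1
a_2 = 8: 8/9
a_3 = 3: 25/28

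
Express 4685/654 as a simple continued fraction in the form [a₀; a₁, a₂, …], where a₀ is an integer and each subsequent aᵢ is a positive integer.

[7; 6, 8, 1, 11]

4685 = 7·654 + 107, so a_0 = 7
654 = 6·107 + 12, so a_1 = 6
107 = 8·12 + 11, so a_2 = 8
12 = 1·11 + 1, so a_3 = 1
11 = 11·1 + 0, so a_4 = 11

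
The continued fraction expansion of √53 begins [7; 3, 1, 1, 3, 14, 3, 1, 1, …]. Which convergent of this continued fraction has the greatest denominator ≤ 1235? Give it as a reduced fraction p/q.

7979/1096

a_0 = 7: 7/1  (≤ bound)
a_1 = 3: 22/3  (≤ bound)
a_2 = 1: 29/4  (≤ bound)
a_3 = 1: 51/7  (≤ bound)
a_4 = 3: 182/25  (≤ bound)
a_5 = 14: 2599/357  (≤ bound)
a_6 = 3: 7979/1096  (≤ bound)
a_7 = 1: 10578/1453  (> 1235, stop)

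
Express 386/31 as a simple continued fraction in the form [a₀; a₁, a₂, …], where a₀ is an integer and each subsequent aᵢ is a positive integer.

[12; 2, 4, 1, 2]

Run the Euclidean algorithm, recording each quotient:
386 ÷ 31 → quotient 12, remainder 14
31 ÷ 14 → quotient 2, remainder 3
14 ÷ 3 → quotient 4, remainder 2
3 ÷ 2 → quotient 1, remainder 1
2 ÷ 1 → quotient 2, remainder 0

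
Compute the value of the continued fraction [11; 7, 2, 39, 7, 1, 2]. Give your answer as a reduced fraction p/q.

152094/13661

Collapse the nested fraction from the inside out:
Start with 2.
1 + 1/(2/1) = 1 + 1/2 = 3/2
7 + 1/(3/2) = 7 + 2/3 = 23/3
39 + 1/(23/3) = 39 + 3/23 = 900/23
2 + 1/(900/23) = 2 + 23/900 = 1823/900
7 + 1/(1823/900) = 7 + 900/1823 = 13661/1823
11 + 1/(13661/1823) = 11 + 1823/13661 = 152094/13661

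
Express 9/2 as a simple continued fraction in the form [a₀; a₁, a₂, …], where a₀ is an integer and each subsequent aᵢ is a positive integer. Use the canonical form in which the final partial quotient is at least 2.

[4; 2]

Apply division with remainder until the remainder is 0:
⌊9/2⌋ = 4, remainder 1
⌊2/1⌋ = 2, remainder 0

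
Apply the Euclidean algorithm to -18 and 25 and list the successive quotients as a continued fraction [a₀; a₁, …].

Repeatedly divide and take the remainder:
-18 = -1·25 + 7, so a_0 = -1
25 = 3·7 + 4, so a_1 = 3
7 = 1·4 + 3, so a_2 = 1
4 = 1·3 + 1, so a_3 = 1
3 = 3·1 + 0, so a_4 = 3

[-1; 3, 1, 1, 3]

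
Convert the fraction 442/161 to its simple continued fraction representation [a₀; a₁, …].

Repeatedly divide and take the remainder:
⌊442/161⌋ = 2, remainder 120
⌊161/120⌋ = 1, remainder 41
⌊120/41⌋ = 2, remainder 38
⌊41/38⌋ = 1, remainder 3
⌊38/3⌋ = 12, remainder 2
⌊3/2⌋ = 1, remainder 1
⌊2/1⌋ = 2, remainder 0

[2; 1, 2, 1, 12, 1, 2]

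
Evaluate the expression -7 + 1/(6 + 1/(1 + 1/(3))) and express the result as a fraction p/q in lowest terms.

a_0 = -7: -7/1
a_1 = 6: -41/6
a_2 = 1: -48/7
a_3 = 3: -185/27

-185/27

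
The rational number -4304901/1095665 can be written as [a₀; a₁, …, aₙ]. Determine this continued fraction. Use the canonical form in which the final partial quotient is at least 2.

[-4; 14, 11, 21, 3, 36, 3]

⌊-4304901/1095665⌋ = -4, remainder 77759
⌊1095665/77759⌋ = 14, remainder 7039
⌊77759/7039⌋ = 11, remainder 330
⌊7039/330⌋ = 21, remainder 109
⌊330/109⌋ = 3, remainder 3
⌊109/3⌋ = 36, remainder 1
⌊3/1⌋ = 3, remainder 0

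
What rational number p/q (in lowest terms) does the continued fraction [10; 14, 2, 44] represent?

Start with 44.
2 + 1/(44/1) = 2 + 1/44 = 89/44
14 + 1/(89/44) = 14 + 44/89 = 1290/89
10 + 1/(1290/89) = 10 + 89/1290 = 12989/1290

12989/1290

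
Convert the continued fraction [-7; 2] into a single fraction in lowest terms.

-13/2

Start with 2.
-7 + 1/(2/1) = -7 + 1/2 = -13/2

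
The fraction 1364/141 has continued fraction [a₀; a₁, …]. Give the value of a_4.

3

Repeatedly divide and take the remainder:
⌊1364/141⌋ = 9, remainder 95
⌊141/95⌋ = 1, remainder 46
⌊95/46⌋ = 2, remainder 3
⌊46/3⌋ = 15, remainder 1
⌊3/1⌋ = 3, remainder 0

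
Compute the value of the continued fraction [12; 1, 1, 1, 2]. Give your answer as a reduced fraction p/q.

a_0 = 12: 12/1
a_1 = 1: 13/1
a_2 = 1: 25/2
a_3 = 1: 38/3
a_4 = 2: 101/8

101/8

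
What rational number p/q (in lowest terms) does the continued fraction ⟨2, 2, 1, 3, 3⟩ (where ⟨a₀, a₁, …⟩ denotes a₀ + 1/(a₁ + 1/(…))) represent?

85/36

Start with 3.
3 + 1/(3/1) = 3 + 1/3 = 10/3
1 + 1/(10/3) = 1 + 3/10 = 13/10
2 + 1/(13/10) = 2 + 10/13 = 36/13
2 + 1/(36/13) = 2 + 13/36 = 85/36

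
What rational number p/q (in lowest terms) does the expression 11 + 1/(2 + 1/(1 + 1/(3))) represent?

Use the convergent recurrence hₖ = aₖ·hₖ₋₁ + hₖ₋₂ (and likewise for the denominators kₖ):
a_0 = 11: 11/1
a_1 = 2: 23/2
a_2 = 1: 34/3
a_3 = 3: 125/11

125/11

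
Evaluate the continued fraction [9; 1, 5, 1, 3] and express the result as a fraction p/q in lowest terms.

a_0 = 9: 9/1
a_1 = 1: 10/1
a_2 = 5: 59/6
a_3 = 1: 69/7
a_4 = 3: 266/27

266/27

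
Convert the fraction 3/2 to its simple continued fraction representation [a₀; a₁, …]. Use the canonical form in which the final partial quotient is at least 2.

[1; 2]

Repeatedly divide and take the remainder:
⌊3/2⌋ = 1, remainder 1
⌊2/1⌋ = 2, remainder 0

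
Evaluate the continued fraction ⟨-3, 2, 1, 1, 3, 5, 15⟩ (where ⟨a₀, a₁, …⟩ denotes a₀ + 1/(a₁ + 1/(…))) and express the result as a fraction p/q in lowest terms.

Start with 15.
5 + 1/(15/1) = 5 + 1/15 = 76/15
3 + 1/(76/15) = 3 + 15/76 = 243/76
1 + 1/(243/76) = 1 + 76/243 = 319/243
1 + 1/(319/243) = 1 + 243/319 = 562/319
2 + 1/(562/319) = 2 + 319/562 = 1443/562
-3 + 1/(1443/562) = -3 + 562/1443 = -3767/1443

-3767/1443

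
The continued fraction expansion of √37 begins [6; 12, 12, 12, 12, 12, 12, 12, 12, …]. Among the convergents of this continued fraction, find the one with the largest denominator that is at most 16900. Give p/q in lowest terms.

10657/1752

List convergents until the denominator exceeds the bound:
a_0 = 6: 6/1  (≤ bound)
a_1 = 12: 73/12  (≤ bound)
a_2 = 12: 882/145  (≤ bound)
a_3 = 12: 10657/1752  (≤ bound)
a_4 = 12: 128766/21169  (> 16900, stop)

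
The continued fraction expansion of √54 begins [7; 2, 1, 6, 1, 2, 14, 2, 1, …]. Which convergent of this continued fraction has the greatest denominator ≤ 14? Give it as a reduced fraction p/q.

22/3

a_0 = 7: 7/1  (≤ bound)
a_1 = 2: 15/2  (≤ bound)
a_2 = 1: 22/3  (≤ bound)
a_3 = 6: 147/20  (> 14, stop)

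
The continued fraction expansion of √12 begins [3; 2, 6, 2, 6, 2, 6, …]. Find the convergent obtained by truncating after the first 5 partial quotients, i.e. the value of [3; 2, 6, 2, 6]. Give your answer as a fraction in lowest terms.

Compute successive convergents:
a_0 = 3: 3/1
a_1 = 2: 7/2
a_2 = 6: 45/13
a_3 = 2: 97/28
a_4 = 6: 627/181

627/181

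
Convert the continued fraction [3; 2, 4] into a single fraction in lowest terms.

Collapse the nested fraction from the inside out:
Start with 4.
2 + 1/(4/1) = 2 + 1/4 = 9/4
3 + 1/(9/4) = 3 + 4/9 = 31/9

31/9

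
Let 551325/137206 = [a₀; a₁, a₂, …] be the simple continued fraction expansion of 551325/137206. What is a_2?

551325 ÷ 137206 → quotient 4, remainder 2501
137206 ÷ 2501 → quotient 54, remainder 2152
2501 ÷ 2152 → quotient 1, remainder 349

1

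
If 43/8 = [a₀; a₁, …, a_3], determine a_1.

2

43 = 5·8 + 3, so a_0 = 5
8 = 2·3 + 2, so a_1 = 2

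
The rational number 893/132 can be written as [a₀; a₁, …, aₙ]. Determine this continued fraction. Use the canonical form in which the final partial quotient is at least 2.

[6; 1, 3, 3, 1, 7]

Apply division with remainder until the remainder is 0:
⌊893/132⌋ = 6, remainder 101
⌊132/101⌋ = 1, remainder 31
⌊101/31⌋ = 3, remainder 8
⌊31/8⌋ = 3, remainder 7
⌊8/7⌋ = 1, remainder 1
⌊7/1⌋ = 7, remainder 0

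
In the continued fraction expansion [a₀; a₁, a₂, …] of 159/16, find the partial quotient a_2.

15

⌊159/16⌋ = 9, remainder 15
⌊16/15⌋ = 1, remainder 1
⌊15/1⌋ = 15, remainder 0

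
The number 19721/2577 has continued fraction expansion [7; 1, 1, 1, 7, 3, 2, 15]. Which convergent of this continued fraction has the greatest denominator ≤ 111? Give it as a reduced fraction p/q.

551/72

a_0 = 7: 7/1  (≤ bound)
a_1 = 1: 8/1  (≤ bound)
a_2 = 1: 15/2  (≤ bound)
a_3 = 1: 23/3  (≤ bound)
a_4 = 7: 176/23  (≤ bound)
a_5 = 3: 551/72  (≤ bound)
a_6 = 2: 1278/167  (> 111, stop)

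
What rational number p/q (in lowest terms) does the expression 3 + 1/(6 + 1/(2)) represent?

41/13

Start with 2.
6 + 1/(2/1) = 6 + 1/2 = 13/2
3 + 1/(13/2) = 3 + 2/13 = 41/13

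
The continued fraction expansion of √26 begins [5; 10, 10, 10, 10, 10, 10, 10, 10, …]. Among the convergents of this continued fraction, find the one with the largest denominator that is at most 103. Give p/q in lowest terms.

515/101

a_0 = 5: 5/1  (≤ bound)
a_1 = 10: 51/10  (≤ bound)
a_2 = 10: 515/101  (≤ bound)
a_3 = 10: 5201/1020  (> 103, stop)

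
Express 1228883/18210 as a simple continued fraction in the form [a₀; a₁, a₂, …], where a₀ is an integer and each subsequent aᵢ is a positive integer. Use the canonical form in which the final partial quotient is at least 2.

[67; 2, 15, 11, 53]

⌊1228883/18210⌋ = 67, remainder 8813
⌊18210/8813⌋ = 2, remainder 584
⌊8813/584⌋ = 15, remainder 53
⌊584/53⌋ = 11, remainder 1
⌊53/1⌋ = 53, remainder 0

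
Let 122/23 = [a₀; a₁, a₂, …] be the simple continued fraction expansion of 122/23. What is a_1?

3

⌊122/23⌋ = 5, remainder 7
⌊23/7⌋ = 3, remainder 2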